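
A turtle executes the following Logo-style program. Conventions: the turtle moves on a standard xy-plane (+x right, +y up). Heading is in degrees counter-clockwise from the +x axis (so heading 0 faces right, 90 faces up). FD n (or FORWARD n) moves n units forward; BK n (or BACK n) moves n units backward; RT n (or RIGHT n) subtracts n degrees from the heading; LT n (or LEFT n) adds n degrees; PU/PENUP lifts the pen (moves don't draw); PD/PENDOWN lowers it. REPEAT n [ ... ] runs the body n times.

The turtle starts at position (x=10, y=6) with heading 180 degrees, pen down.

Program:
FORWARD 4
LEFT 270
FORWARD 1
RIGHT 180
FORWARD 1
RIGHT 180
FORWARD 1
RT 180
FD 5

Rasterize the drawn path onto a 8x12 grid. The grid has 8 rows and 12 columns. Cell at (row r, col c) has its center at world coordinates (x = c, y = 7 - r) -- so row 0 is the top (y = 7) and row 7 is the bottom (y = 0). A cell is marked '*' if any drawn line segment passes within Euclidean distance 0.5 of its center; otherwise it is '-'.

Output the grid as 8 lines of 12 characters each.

Segment 0: (10,6) -> (6,6)
Segment 1: (6,6) -> (6,7)
Segment 2: (6,7) -> (6,6)
Segment 3: (6,6) -> (6,7)
Segment 4: (6,7) -> (6,2)

Answer: ------*-----
------*****-
------*-----
------*-----
------*-----
------*-----
------------
------------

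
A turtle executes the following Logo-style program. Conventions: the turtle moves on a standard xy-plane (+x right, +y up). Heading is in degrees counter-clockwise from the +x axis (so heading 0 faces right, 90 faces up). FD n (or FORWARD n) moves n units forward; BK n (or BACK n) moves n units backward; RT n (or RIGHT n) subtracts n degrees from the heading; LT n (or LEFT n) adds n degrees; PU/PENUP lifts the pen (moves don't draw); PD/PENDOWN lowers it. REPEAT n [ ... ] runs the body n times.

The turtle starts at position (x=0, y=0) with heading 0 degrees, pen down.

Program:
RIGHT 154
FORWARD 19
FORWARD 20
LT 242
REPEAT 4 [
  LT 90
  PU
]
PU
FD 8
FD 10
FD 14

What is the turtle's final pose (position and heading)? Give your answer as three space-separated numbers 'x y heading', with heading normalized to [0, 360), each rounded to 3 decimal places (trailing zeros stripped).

Answer: -33.936 14.884 88

Derivation:
Executing turtle program step by step:
Start: pos=(0,0), heading=0, pen down
RT 154: heading 0 -> 206
FD 19: (0,0) -> (-17.077,-8.329) [heading=206, draw]
FD 20: (-17.077,-8.329) -> (-35.053,-17.096) [heading=206, draw]
LT 242: heading 206 -> 88
REPEAT 4 [
  -- iteration 1/4 --
  LT 90: heading 88 -> 178
  PU: pen up
  -- iteration 2/4 --
  LT 90: heading 178 -> 268
  PU: pen up
  -- iteration 3/4 --
  LT 90: heading 268 -> 358
  PU: pen up
  -- iteration 4/4 --
  LT 90: heading 358 -> 88
  PU: pen up
]
PU: pen up
FD 8: (-35.053,-17.096) -> (-34.774,-9.101) [heading=88, move]
FD 10: (-34.774,-9.101) -> (-34.425,0.893) [heading=88, move]
FD 14: (-34.425,0.893) -> (-33.936,14.884) [heading=88, move]
Final: pos=(-33.936,14.884), heading=88, 2 segment(s) drawn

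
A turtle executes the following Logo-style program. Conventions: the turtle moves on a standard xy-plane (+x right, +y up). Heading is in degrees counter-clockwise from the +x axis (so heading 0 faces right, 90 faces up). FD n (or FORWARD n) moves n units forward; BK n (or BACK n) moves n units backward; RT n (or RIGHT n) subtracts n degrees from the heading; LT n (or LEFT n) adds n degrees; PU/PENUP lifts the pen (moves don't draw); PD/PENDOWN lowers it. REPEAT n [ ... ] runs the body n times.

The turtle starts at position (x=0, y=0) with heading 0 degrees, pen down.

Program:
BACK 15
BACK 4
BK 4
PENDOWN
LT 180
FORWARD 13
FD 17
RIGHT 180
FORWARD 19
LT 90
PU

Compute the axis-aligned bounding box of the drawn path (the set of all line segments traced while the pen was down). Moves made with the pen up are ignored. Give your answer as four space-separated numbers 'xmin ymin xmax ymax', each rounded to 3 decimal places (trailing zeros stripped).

Executing turtle program step by step:
Start: pos=(0,0), heading=0, pen down
BK 15: (0,0) -> (-15,0) [heading=0, draw]
BK 4: (-15,0) -> (-19,0) [heading=0, draw]
BK 4: (-19,0) -> (-23,0) [heading=0, draw]
PD: pen down
LT 180: heading 0 -> 180
FD 13: (-23,0) -> (-36,0) [heading=180, draw]
FD 17: (-36,0) -> (-53,0) [heading=180, draw]
RT 180: heading 180 -> 0
FD 19: (-53,0) -> (-34,0) [heading=0, draw]
LT 90: heading 0 -> 90
PU: pen up
Final: pos=(-34,0), heading=90, 6 segment(s) drawn

Segment endpoints: x in {-53, -36, -34, -23, -19, -15, 0}, y in {0, 0, 0}
xmin=-53, ymin=0, xmax=0, ymax=0

Answer: -53 0 0 0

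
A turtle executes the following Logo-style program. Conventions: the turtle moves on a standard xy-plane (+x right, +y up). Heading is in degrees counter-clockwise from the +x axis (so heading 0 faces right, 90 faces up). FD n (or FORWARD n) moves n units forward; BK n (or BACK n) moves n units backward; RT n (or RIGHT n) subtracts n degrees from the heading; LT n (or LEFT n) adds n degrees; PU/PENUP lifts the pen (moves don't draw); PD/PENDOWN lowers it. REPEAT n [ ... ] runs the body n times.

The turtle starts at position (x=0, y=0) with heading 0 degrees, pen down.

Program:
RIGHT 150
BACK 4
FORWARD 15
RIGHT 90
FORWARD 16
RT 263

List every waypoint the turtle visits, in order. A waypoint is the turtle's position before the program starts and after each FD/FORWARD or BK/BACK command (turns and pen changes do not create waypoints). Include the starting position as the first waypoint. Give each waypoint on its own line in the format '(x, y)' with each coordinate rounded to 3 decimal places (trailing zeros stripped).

Executing turtle program step by step:
Start: pos=(0,0), heading=0, pen down
RT 150: heading 0 -> 210
BK 4: (0,0) -> (3.464,2) [heading=210, draw]
FD 15: (3.464,2) -> (-9.526,-5.5) [heading=210, draw]
RT 90: heading 210 -> 120
FD 16: (-9.526,-5.5) -> (-17.526,8.356) [heading=120, draw]
RT 263: heading 120 -> 217
Final: pos=(-17.526,8.356), heading=217, 3 segment(s) drawn
Waypoints (4 total):
(0, 0)
(3.464, 2)
(-9.526, -5.5)
(-17.526, 8.356)

Answer: (0, 0)
(3.464, 2)
(-9.526, -5.5)
(-17.526, 8.356)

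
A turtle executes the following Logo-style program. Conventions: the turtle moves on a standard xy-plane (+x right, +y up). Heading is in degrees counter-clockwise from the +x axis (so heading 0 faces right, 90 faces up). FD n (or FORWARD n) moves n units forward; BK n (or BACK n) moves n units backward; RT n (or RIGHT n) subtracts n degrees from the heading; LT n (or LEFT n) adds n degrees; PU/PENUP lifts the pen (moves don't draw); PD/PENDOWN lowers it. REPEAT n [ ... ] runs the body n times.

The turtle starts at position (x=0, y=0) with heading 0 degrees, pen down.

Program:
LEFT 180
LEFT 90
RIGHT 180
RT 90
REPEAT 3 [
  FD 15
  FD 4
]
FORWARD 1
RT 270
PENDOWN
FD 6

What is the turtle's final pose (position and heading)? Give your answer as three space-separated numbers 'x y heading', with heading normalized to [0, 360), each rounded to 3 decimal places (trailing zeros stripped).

Executing turtle program step by step:
Start: pos=(0,0), heading=0, pen down
LT 180: heading 0 -> 180
LT 90: heading 180 -> 270
RT 180: heading 270 -> 90
RT 90: heading 90 -> 0
REPEAT 3 [
  -- iteration 1/3 --
  FD 15: (0,0) -> (15,0) [heading=0, draw]
  FD 4: (15,0) -> (19,0) [heading=0, draw]
  -- iteration 2/3 --
  FD 15: (19,0) -> (34,0) [heading=0, draw]
  FD 4: (34,0) -> (38,0) [heading=0, draw]
  -- iteration 3/3 --
  FD 15: (38,0) -> (53,0) [heading=0, draw]
  FD 4: (53,0) -> (57,0) [heading=0, draw]
]
FD 1: (57,0) -> (58,0) [heading=0, draw]
RT 270: heading 0 -> 90
PD: pen down
FD 6: (58,0) -> (58,6) [heading=90, draw]
Final: pos=(58,6), heading=90, 8 segment(s) drawn

Answer: 58 6 90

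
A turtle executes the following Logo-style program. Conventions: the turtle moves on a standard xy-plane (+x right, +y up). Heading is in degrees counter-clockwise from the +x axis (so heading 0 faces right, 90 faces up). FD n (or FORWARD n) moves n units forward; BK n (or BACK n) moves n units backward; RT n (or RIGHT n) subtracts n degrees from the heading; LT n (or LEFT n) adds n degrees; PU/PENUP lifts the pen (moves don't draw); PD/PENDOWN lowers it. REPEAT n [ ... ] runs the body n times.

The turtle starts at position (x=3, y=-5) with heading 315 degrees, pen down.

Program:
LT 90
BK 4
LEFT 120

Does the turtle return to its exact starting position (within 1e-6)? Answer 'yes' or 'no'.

Executing turtle program step by step:
Start: pos=(3,-5), heading=315, pen down
LT 90: heading 315 -> 45
BK 4: (3,-5) -> (0.172,-7.828) [heading=45, draw]
LT 120: heading 45 -> 165
Final: pos=(0.172,-7.828), heading=165, 1 segment(s) drawn

Start position: (3, -5)
Final position: (0.172, -7.828)
Distance = 4; >= 1e-6 -> NOT closed

Answer: no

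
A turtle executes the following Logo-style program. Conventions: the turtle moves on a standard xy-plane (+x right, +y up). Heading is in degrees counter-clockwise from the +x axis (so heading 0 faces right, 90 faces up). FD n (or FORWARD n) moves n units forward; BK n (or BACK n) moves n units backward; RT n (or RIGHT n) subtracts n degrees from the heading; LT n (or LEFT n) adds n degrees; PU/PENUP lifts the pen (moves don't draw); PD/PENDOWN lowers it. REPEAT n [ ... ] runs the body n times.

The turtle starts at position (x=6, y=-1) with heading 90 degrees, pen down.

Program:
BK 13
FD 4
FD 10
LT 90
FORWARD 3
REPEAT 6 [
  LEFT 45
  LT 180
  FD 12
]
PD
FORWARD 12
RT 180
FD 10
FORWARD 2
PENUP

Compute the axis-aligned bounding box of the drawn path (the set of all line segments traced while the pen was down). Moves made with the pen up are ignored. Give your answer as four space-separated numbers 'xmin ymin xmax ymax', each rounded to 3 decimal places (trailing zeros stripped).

Executing turtle program step by step:
Start: pos=(6,-1), heading=90, pen down
BK 13: (6,-1) -> (6,-14) [heading=90, draw]
FD 4: (6,-14) -> (6,-10) [heading=90, draw]
FD 10: (6,-10) -> (6,0) [heading=90, draw]
LT 90: heading 90 -> 180
FD 3: (6,0) -> (3,0) [heading=180, draw]
REPEAT 6 [
  -- iteration 1/6 --
  LT 45: heading 180 -> 225
  LT 180: heading 225 -> 45
  FD 12: (3,0) -> (11.485,8.485) [heading=45, draw]
  -- iteration 2/6 --
  LT 45: heading 45 -> 90
  LT 180: heading 90 -> 270
  FD 12: (11.485,8.485) -> (11.485,-3.515) [heading=270, draw]
  -- iteration 3/6 --
  LT 45: heading 270 -> 315
  LT 180: heading 315 -> 135
  FD 12: (11.485,-3.515) -> (3,4.971) [heading=135, draw]
  -- iteration 4/6 --
  LT 45: heading 135 -> 180
  LT 180: heading 180 -> 0
  FD 12: (3,4.971) -> (15,4.971) [heading=0, draw]
  -- iteration 5/6 --
  LT 45: heading 0 -> 45
  LT 180: heading 45 -> 225
  FD 12: (15,4.971) -> (6.515,-3.515) [heading=225, draw]
  -- iteration 6/6 --
  LT 45: heading 225 -> 270
  LT 180: heading 270 -> 90
  FD 12: (6.515,-3.515) -> (6.515,8.485) [heading=90, draw]
]
PD: pen down
FD 12: (6.515,8.485) -> (6.515,20.485) [heading=90, draw]
RT 180: heading 90 -> 270
FD 10: (6.515,20.485) -> (6.515,10.485) [heading=270, draw]
FD 2: (6.515,10.485) -> (6.515,8.485) [heading=270, draw]
PU: pen up
Final: pos=(6.515,8.485), heading=270, 13 segment(s) drawn

Segment endpoints: x in {3, 3, 6, 6, 6.515, 6.515, 6.515, 6.515, 11.485, 11.485, 15}, y in {-14, -10, -3.515, -3.515, -1, 0, 0, 4.971, 4.971, 8.485, 8.485, 8.485, 10.485, 20.485}
xmin=3, ymin=-14, xmax=15, ymax=20.485

Answer: 3 -14 15 20.485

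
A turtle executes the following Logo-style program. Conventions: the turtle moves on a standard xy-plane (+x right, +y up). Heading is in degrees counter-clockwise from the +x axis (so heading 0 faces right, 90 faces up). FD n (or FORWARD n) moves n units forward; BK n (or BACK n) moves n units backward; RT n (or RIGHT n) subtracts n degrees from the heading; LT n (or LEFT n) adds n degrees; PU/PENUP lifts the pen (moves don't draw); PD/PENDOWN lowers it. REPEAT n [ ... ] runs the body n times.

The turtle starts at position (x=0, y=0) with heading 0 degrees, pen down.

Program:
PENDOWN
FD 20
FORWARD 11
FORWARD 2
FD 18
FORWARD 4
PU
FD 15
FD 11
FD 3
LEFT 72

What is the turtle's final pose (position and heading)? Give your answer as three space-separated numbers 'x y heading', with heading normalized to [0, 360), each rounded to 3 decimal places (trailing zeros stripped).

Answer: 84 0 72

Derivation:
Executing turtle program step by step:
Start: pos=(0,0), heading=0, pen down
PD: pen down
FD 20: (0,0) -> (20,0) [heading=0, draw]
FD 11: (20,0) -> (31,0) [heading=0, draw]
FD 2: (31,0) -> (33,0) [heading=0, draw]
FD 18: (33,0) -> (51,0) [heading=0, draw]
FD 4: (51,0) -> (55,0) [heading=0, draw]
PU: pen up
FD 15: (55,0) -> (70,0) [heading=0, move]
FD 11: (70,0) -> (81,0) [heading=0, move]
FD 3: (81,0) -> (84,0) [heading=0, move]
LT 72: heading 0 -> 72
Final: pos=(84,0), heading=72, 5 segment(s) drawn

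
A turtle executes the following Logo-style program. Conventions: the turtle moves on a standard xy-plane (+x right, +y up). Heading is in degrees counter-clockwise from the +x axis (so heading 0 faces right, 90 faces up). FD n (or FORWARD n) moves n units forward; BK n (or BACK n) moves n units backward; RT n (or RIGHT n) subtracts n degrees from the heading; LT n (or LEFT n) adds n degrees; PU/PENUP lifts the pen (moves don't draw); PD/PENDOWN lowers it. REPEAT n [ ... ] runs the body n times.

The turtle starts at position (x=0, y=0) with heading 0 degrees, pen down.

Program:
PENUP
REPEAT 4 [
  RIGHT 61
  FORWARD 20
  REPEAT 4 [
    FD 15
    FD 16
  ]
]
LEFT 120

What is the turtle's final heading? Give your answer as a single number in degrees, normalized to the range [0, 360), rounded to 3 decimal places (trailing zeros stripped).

Answer: 236

Derivation:
Executing turtle program step by step:
Start: pos=(0,0), heading=0, pen down
PU: pen up
REPEAT 4 [
  -- iteration 1/4 --
  RT 61: heading 0 -> 299
  FD 20: (0,0) -> (9.696,-17.492) [heading=299, move]
  REPEAT 4 [
    -- iteration 1/4 --
    FD 15: (9.696,-17.492) -> (16.968,-30.612) [heading=299, move]
    FD 16: (16.968,-30.612) -> (24.725,-44.606) [heading=299, move]
    -- iteration 2/4 --
    FD 15: (24.725,-44.606) -> (31.997,-57.725) [heading=299, move]
    FD 16: (31.997,-57.725) -> (39.754,-71.719) [heading=299, move]
    -- iteration 3/4 --
    FD 15: (39.754,-71.719) -> (47.027,-84.838) [heading=299, move]
    FD 16: (47.027,-84.838) -> (54.783,-98.832) [heading=299, move]
    -- iteration 4/4 --
    FD 15: (54.783,-98.832) -> (62.056,-111.951) [heading=299, move]
    FD 16: (62.056,-111.951) -> (69.813,-125.945) [heading=299, move]
  ]
  -- iteration 2/4 --
  RT 61: heading 299 -> 238
  FD 20: (69.813,-125.945) -> (59.214,-142.906) [heading=238, move]
  REPEAT 4 [
    -- iteration 1/4 --
    FD 15: (59.214,-142.906) -> (51.265,-155.627) [heading=238, move]
    FD 16: (51.265,-155.627) -> (42.787,-169.196) [heading=238, move]
    -- iteration 2/4 --
    FD 15: (42.787,-169.196) -> (34.838,-181.916) [heading=238, move]
    FD 16: (34.838,-181.916) -> (26.359,-195.485) [heading=238, move]
    -- iteration 3/4 --
    FD 15: (26.359,-195.485) -> (18.41,-208.206) [heading=238, move]
    FD 16: (18.41,-208.206) -> (9.932,-221.775) [heading=238, move]
    -- iteration 4/4 --
    FD 15: (9.932,-221.775) -> (1.983,-234.495) [heading=238, move]
    FD 16: (1.983,-234.495) -> (-6.496,-248.064) [heading=238, move]
  ]
  -- iteration 3/4 --
  RT 61: heading 238 -> 177
  FD 20: (-6.496,-248.064) -> (-26.468,-247.017) [heading=177, move]
  REPEAT 4 [
    -- iteration 1/4 --
    FD 15: (-26.468,-247.017) -> (-41.448,-246.232) [heading=177, move]
    FD 16: (-41.448,-246.232) -> (-57.426,-245.395) [heading=177, move]
    -- iteration 2/4 --
    FD 15: (-57.426,-245.395) -> (-72.405,-244.61) [heading=177, move]
    FD 16: (-72.405,-244.61) -> (-88.383,-243.773) [heading=177, move]
    -- iteration 3/4 --
    FD 15: (-88.383,-243.773) -> (-103.363,-242.988) [heading=177, move]
    FD 16: (-103.363,-242.988) -> (-119.341,-242.15) [heading=177, move]
    -- iteration 4/4 --
    FD 15: (-119.341,-242.15) -> (-134.32,-241.365) [heading=177, move]
    FD 16: (-134.32,-241.365) -> (-150.298,-240.528) [heading=177, move]
  ]
  -- iteration 4/4 --
  RT 61: heading 177 -> 116
  FD 20: (-150.298,-240.528) -> (-159.066,-222.552) [heading=116, move]
  REPEAT 4 [
    -- iteration 1/4 --
    FD 15: (-159.066,-222.552) -> (-165.641,-209.07) [heading=116, move]
    FD 16: (-165.641,-209.07) -> (-172.655,-194.689) [heading=116, move]
    -- iteration 2/4 --
    FD 15: (-172.655,-194.689) -> (-179.231,-181.207) [heading=116, move]
    FD 16: (-179.231,-181.207) -> (-186.245,-166.827) [heading=116, move]
    -- iteration 3/4 --
    FD 15: (-186.245,-166.827) -> (-192.82,-153.345) [heading=116, move]
    FD 16: (-192.82,-153.345) -> (-199.834,-138.964) [heading=116, move]
    -- iteration 4/4 --
    FD 15: (-199.834,-138.964) -> (-206.41,-125.482) [heading=116, move]
    FD 16: (-206.41,-125.482) -> (-213.424,-111.101) [heading=116, move]
  ]
]
LT 120: heading 116 -> 236
Final: pos=(-213.424,-111.101), heading=236, 0 segment(s) drawn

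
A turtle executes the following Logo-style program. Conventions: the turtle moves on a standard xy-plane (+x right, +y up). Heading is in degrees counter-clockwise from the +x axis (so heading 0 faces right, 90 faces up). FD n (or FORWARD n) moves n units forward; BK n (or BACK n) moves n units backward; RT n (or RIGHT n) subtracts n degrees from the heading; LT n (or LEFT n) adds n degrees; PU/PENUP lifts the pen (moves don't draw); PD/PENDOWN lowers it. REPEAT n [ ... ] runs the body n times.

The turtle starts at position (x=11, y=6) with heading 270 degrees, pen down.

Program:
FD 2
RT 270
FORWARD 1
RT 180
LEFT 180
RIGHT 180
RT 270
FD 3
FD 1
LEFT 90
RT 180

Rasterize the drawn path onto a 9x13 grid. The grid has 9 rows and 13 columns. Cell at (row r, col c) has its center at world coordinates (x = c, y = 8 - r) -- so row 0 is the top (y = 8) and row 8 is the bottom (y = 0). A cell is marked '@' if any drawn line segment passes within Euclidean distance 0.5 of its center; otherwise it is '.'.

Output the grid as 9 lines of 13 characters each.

Answer: .............
.............
...........@.
...........@.
...........@@
............@
............@
............@
............@

Derivation:
Segment 0: (11,6) -> (11,4)
Segment 1: (11,4) -> (12,4)
Segment 2: (12,4) -> (12,1)
Segment 3: (12,1) -> (12,0)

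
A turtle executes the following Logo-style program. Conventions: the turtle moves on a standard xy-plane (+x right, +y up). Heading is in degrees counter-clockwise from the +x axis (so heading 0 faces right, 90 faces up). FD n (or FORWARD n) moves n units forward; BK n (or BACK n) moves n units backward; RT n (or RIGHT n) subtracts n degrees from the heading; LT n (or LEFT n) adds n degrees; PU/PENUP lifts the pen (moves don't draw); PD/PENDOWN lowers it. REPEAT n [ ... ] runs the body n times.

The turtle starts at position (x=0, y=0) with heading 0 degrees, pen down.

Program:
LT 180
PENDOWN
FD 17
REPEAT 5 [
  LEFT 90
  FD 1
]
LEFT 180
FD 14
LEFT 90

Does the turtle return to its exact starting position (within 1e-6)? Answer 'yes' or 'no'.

Answer: no

Derivation:
Executing turtle program step by step:
Start: pos=(0,0), heading=0, pen down
LT 180: heading 0 -> 180
PD: pen down
FD 17: (0,0) -> (-17,0) [heading=180, draw]
REPEAT 5 [
  -- iteration 1/5 --
  LT 90: heading 180 -> 270
  FD 1: (-17,0) -> (-17,-1) [heading=270, draw]
  -- iteration 2/5 --
  LT 90: heading 270 -> 0
  FD 1: (-17,-1) -> (-16,-1) [heading=0, draw]
  -- iteration 3/5 --
  LT 90: heading 0 -> 90
  FD 1: (-16,-1) -> (-16,0) [heading=90, draw]
  -- iteration 4/5 --
  LT 90: heading 90 -> 180
  FD 1: (-16,0) -> (-17,0) [heading=180, draw]
  -- iteration 5/5 --
  LT 90: heading 180 -> 270
  FD 1: (-17,0) -> (-17,-1) [heading=270, draw]
]
LT 180: heading 270 -> 90
FD 14: (-17,-1) -> (-17,13) [heading=90, draw]
LT 90: heading 90 -> 180
Final: pos=(-17,13), heading=180, 7 segment(s) drawn

Start position: (0, 0)
Final position: (-17, 13)
Distance = 21.401; >= 1e-6 -> NOT closed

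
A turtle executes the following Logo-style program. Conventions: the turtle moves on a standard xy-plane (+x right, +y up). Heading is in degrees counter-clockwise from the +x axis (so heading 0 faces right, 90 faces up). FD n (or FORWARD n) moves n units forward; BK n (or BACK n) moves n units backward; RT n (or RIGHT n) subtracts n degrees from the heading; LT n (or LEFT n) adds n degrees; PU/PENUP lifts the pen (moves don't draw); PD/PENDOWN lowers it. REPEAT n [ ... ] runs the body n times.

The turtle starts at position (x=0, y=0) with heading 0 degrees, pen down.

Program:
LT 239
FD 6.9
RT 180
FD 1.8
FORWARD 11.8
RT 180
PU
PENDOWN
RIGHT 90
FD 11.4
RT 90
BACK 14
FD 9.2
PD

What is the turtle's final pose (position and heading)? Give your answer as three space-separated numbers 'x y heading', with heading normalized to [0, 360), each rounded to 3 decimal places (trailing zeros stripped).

Executing turtle program step by step:
Start: pos=(0,0), heading=0, pen down
LT 239: heading 0 -> 239
FD 6.9: (0,0) -> (-3.554,-5.914) [heading=239, draw]
RT 180: heading 239 -> 59
FD 1.8: (-3.554,-5.914) -> (-2.627,-4.372) [heading=59, draw]
FD 11.8: (-2.627,-4.372) -> (3.451,5.743) [heading=59, draw]
RT 180: heading 59 -> 239
PU: pen up
PD: pen down
RT 90: heading 239 -> 149
FD 11.4: (3.451,5.743) -> (-6.321,11.614) [heading=149, draw]
RT 90: heading 149 -> 59
BK 14: (-6.321,11.614) -> (-13.531,-0.386) [heading=59, draw]
FD 9.2: (-13.531,-0.386) -> (-8.793,7.5) [heading=59, draw]
PD: pen down
Final: pos=(-8.793,7.5), heading=59, 6 segment(s) drawn

Answer: -8.793 7.5 59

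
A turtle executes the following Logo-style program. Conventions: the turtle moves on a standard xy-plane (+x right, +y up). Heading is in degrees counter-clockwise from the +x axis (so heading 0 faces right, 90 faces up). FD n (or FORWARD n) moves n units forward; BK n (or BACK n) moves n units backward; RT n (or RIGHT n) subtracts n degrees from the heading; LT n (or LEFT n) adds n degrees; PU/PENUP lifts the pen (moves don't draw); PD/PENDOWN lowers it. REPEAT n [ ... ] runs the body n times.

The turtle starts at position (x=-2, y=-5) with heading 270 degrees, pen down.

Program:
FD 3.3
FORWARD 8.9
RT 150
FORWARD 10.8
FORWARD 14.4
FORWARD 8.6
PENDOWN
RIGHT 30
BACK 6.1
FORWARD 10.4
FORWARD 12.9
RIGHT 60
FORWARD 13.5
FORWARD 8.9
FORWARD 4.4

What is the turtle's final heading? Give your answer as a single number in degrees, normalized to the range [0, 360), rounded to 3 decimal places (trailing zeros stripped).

Executing turtle program step by step:
Start: pos=(-2,-5), heading=270, pen down
FD 3.3: (-2,-5) -> (-2,-8.3) [heading=270, draw]
FD 8.9: (-2,-8.3) -> (-2,-17.2) [heading=270, draw]
RT 150: heading 270 -> 120
FD 10.8: (-2,-17.2) -> (-7.4,-7.847) [heading=120, draw]
FD 14.4: (-7.4,-7.847) -> (-14.6,4.624) [heading=120, draw]
FD 8.6: (-14.6,4.624) -> (-18.9,12.072) [heading=120, draw]
PD: pen down
RT 30: heading 120 -> 90
BK 6.1: (-18.9,12.072) -> (-18.9,5.972) [heading=90, draw]
FD 10.4: (-18.9,5.972) -> (-18.9,16.372) [heading=90, draw]
FD 12.9: (-18.9,16.372) -> (-18.9,29.272) [heading=90, draw]
RT 60: heading 90 -> 30
FD 13.5: (-18.9,29.272) -> (-7.209,36.022) [heading=30, draw]
FD 8.9: (-7.209,36.022) -> (0.499,40.472) [heading=30, draw]
FD 4.4: (0.499,40.472) -> (4.309,42.672) [heading=30, draw]
Final: pos=(4.309,42.672), heading=30, 11 segment(s) drawn

Answer: 30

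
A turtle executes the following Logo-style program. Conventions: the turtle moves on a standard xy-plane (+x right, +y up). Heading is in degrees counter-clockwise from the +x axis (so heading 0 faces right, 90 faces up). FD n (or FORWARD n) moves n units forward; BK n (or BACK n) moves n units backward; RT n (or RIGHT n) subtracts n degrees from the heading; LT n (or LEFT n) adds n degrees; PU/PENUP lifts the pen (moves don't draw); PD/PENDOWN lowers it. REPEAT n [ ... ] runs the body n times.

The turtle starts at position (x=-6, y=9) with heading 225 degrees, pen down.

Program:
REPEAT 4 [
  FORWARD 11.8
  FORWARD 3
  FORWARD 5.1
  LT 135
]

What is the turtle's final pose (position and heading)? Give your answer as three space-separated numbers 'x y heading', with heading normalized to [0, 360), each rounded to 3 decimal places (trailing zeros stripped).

Executing turtle program step by step:
Start: pos=(-6,9), heading=225, pen down
REPEAT 4 [
  -- iteration 1/4 --
  FD 11.8: (-6,9) -> (-14.344,0.656) [heading=225, draw]
  FD 3: (-14.344,0.656) -> (-16.465,-1.465) [heading=225, draw]
  FD 5.1: (-16.465,-1.465) -> (-20.071,-5.071) [heading=225, draw]
  LT 135: heading 225 -> 0
  -- iteration 2/4 --
  FD 11.8: (-20.071,-5.071) -> (-8.271,-5.071) [heading=0, draw]
  FD 3: (-8.271,-5.071) -> (-5.271,-5.071) [heading=0, draw]
  FD 5.1: (-5.271,-5.071) -> (-0.171,-5.071) [heading=0, draw]
  LT 135: heading 0 -> 135
  -- iteration 3/4 --
  FD 11.8: (-0.171,-5.071) -> (-8.515,3.272) [heading=135, draw]
  FD 3: (-8.515,3.272) -> (-10.637,5.394) [heading=135, draw]
  FD 5.1: (-10.637,5.394) -> (-14.243,9) [heading=135, draw]
  LT 135: heading 135 -> 270
  -- iteration 4/4 --
  FD 11.8: (-14.243,9) -> (-14.243,-2.8) [heading=270, draw]
  FD 3: (-14.243,-2.8) -> (-14.243,-5.8) [heading=270, draw]
  FD 5.1: (-14.243,-5.8) -> (-14.243,-10.9) [heading=270, draw]
  LT 135: heading 270 -> 45
]
Final: pos=(-14.243,-10.9), heading=45, 12 segment(s) drawn

Answer: -14.243 -10.9 45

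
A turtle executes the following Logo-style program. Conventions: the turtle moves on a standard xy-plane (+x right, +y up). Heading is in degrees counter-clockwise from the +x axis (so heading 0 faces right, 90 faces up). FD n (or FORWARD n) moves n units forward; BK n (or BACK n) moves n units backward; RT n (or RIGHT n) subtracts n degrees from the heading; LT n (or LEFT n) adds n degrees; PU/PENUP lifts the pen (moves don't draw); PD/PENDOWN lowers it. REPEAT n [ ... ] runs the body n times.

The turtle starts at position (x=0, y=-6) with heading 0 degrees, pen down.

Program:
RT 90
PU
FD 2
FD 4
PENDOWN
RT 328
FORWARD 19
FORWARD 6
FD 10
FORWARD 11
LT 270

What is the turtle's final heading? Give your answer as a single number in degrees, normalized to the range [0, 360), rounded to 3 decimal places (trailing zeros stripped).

Answer: 212

Derivation:
Executing turtle program step by step:
Start: pos=(0,-6), heading=0, pen down
RT 90: heading 0 -> 270
PU: pen up
FD 2: (0,-6) -> (0,-8) [heading=270, move]
FD 4: (0,-8) -> (0,-12) [heading=270, move]
PD: pen down
RT 328: heading 270 -> 302
FD 19: (0,-12) -> (10.068,-28.113) [heading=302, draw]
FD 6: (10.068,-28.113) -> (13.248,-33.201) [heading=302, draw]
FD 10: (13.248,-33.201) -> (18.547,-41.682) [heading=302, draw]
FD 11: (18.547,-41.682) -> (24.376,-51.01) [heading=302, draw]
LT 270: heading 302 -> 212
Final: pos=(24.376,-51.01), heading=212, 4 segment(s) drawn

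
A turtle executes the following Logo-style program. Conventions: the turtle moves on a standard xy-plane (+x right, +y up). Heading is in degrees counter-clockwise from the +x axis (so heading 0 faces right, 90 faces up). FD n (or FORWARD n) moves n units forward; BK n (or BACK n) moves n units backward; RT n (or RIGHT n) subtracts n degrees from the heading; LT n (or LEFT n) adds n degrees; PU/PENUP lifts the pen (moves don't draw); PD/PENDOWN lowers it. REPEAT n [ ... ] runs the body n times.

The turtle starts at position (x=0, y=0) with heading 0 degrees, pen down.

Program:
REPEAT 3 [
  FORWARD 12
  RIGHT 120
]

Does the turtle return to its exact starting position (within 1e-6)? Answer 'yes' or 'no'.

Answer: yes

Derivation:
Executing turtle program step by step:
Start: pos=(0,0), heading=0, pen down
REPEAT 3 [
  -- iteration 1/3 --
  FD 12: (0,0) -> (12,0) [heading=0, draw]
  RT 120: heading 0 -> 240
  -- iteration 2/3 --
  FD 12: (12,0) -> (6,-10.392) [heading=240, draw]
  RT 120: heading 240 -> 120
  -- iteration 3/3 --
  FD 12: (6,-10.392) -> (0,0) [heading=120, draw]
  RT 120: heading 120 -> 0
]
Final: pos=(0,0), heading=0, 3 segment(s) drawn

Start position: (0, 0)
Final position: (0, 0)
Distance = 0; < 1e-6 -> CLOSED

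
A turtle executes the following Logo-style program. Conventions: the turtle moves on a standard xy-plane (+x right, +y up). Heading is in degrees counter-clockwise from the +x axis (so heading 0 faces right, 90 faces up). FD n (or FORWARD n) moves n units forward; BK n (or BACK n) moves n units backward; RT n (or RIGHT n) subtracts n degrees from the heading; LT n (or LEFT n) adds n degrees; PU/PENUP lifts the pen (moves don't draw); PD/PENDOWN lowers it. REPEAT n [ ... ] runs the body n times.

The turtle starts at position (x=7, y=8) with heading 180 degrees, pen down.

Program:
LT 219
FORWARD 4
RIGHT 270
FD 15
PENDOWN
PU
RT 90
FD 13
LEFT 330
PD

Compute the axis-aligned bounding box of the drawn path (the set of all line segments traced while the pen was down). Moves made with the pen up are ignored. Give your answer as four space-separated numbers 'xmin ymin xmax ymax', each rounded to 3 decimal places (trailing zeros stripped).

Executing turtle program step by step:
Start: pos=(7,8), heading=180, pen down
LT 219: heading 180 -> 39
FD 4: (7,8) -> (10.109,10.517) [heading=39, draw]
RT 270: heading 39 -> 129
FD 15: (10.109,10.517) -> (0.669,22.174) [heading=129, draw]
PD: pen down
PU: pen up
RT 90: heading 129 -> 39
FD 13: (0.669,22.174) -> (10.772,30.356) [heading=39, move]
LT 330: heading 39 -> 9
PD: pen down
Final: pos=(10.772,30.356), heading=9, 2 segment(s) drawn

Segment endpoints: x in {0.669, 7, 10.109}, y in {8, 10.517, 22.174}
xmin=0.669, ymin=8, xmax=10.109, ymax=22.174

Answer: 0.669 8 10.109 22.174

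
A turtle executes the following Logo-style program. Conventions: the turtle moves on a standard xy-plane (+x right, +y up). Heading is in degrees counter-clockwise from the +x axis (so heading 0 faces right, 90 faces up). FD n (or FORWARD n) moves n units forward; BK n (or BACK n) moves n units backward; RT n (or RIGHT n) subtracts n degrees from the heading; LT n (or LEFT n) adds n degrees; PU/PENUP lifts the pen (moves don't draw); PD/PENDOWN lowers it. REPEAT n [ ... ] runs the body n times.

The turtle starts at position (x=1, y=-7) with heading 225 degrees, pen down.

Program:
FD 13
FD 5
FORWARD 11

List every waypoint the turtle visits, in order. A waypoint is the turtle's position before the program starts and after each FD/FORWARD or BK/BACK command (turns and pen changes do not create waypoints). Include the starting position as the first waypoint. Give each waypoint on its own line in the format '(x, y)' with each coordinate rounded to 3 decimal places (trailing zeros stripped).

Executing turtle program step by step:
Start: pos=(1,-7), heading=225, pen down
FD 13: (1,-7) -> (-8.192,-16.192) [heading=225, draw]
FD 5: (-8.192,-16.192) -> (-11.728,-19.728) [heading=225, draw]
FD 11: (-11.728,-19.728) -> (-19.506,-27.506) [heading=225, draw]
Final: pos=(-19.506,-27.506), heading=225, 3 segment(s) drawn
Waypoints (4 total):
(1, -7)
(-8.192, -16.192)
(-11.728, -19.728)
(-19.506, -27.506)

Answer: (1, -7)
(-8.192, -16.192)
(-11.728, -19.728)
(-19.506, -27.506)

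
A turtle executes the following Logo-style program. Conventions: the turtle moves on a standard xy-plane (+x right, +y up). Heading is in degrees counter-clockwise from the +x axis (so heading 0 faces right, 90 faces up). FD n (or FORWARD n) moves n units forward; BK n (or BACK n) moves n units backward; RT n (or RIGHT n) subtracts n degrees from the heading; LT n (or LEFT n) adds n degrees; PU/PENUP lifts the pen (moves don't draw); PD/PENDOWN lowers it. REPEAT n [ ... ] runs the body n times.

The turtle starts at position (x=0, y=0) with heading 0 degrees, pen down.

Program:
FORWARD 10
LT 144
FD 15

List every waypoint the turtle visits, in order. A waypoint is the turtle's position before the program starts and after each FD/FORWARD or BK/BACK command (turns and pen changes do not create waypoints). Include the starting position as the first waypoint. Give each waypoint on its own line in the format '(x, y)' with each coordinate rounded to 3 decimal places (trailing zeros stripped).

Executing turtle program step by step:
Start: pos=(0,0), heading=0, pen down
FD 10: (0,0) -> (10,0) [heading=0, draw]
LT 144: heading 0 -> 144
FD 15: (10,0) -> (-2.135,8.817) [heading=144, draw]
Final: pos=(-2.135,8.817), heading=144, 2 segment(s) drawn
Waypoints (3 total):
(0, 0)
(10, 0)
(-2.135, 8.817)

Answer: (0, 0)
(10, 0)
(-2.135, 8.817)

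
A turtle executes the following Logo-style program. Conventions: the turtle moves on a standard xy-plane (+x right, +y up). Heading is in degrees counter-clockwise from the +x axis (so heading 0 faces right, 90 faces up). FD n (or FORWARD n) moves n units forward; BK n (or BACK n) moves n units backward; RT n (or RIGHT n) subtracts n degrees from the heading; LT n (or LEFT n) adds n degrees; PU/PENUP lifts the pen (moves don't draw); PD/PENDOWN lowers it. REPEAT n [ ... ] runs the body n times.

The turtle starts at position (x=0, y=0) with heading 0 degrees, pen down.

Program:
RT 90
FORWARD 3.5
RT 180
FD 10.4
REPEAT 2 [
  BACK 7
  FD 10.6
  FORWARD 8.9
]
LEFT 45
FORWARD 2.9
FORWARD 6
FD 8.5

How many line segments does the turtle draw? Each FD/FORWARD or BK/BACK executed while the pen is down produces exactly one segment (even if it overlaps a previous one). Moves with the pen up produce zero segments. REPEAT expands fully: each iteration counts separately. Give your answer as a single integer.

Answer: 11

Derivation:
Executing turtle program step by step:
Start: pos=(0,0), heading=0, pen down
RT 90: heading 0 -> 270
FD 3.5: (0,0) -> (0,-3.5) [heading=270, draw]
RT 180: heading 270 -> 90
FD 10.4: (0,-3.5) -> (0,6.9) [heading=90, draw]
REPEAT 2 [
  -- iteration 1/2 --
  BK 7: (0,6.9) -> (0,-0.1) [heading=90, draw]
  FD 10.6: (0,-0.1) -> (0,10.5) [heading=90, draw]
  FD 8.9: (0,10.5) -> (0,19.4) [heading=90, draw]
  -- iteration 2/2 --
  BK 7: (0,19.4) -> (0,12.4) [heading=90, draw]
  FD 10.6: (0,12.4) -> (0,23) [heading=90, draw]
  FD 8.9: (0,23) -> (0,31.9) [heading=90, draw]
]
LT 45: heading 90 -> 135
FD 2.9: (0,31.9) -> (-2.051,33.951) [heading=135, draw]
FD 6: (-2.051,33.951) -> (-6.293,38.193) [heading=135, draw]
FD 8.5: (-6.293,38.193) -> (-12.304,44.204) [heading=135, draw]
Final: pos=(-12.304,44.204), heading=135, 11 segment(s) drawn
Segments drawn: 11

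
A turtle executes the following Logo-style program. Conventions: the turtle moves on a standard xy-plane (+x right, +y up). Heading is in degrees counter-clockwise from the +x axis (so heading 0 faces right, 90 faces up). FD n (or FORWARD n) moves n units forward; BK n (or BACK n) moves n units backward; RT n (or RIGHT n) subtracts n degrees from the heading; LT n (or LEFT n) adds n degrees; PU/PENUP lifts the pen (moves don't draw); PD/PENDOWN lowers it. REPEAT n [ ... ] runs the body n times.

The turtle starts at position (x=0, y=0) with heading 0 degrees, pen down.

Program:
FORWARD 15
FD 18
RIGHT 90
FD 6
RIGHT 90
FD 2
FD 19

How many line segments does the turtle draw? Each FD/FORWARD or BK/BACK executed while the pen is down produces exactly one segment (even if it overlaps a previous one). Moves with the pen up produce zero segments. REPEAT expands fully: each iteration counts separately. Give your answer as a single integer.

Answer: 5

Derivation:
Executing turtle program step by step:
Start: pos=(0,0), heading=0, pen down
FD 15: (0,0) -> (15,0) [heading=0, draw]
FD 18: (15,0) -> (33,0) [heading=0, draw]
RT 90: heading 0 -> 270
FD 6: (33,0) -> (33,-6) [heading=270, draw]
RT 90: heading 270 -> 180
FD 2: (33,-6) -> (31,-6) [heading=180, draw]
FD 19: (31,-6) -> (12,-6) [heading=180, draw]
Final: pos=(12,-6), heading=180, 5 segment(s) drawn
Segments drawn: 5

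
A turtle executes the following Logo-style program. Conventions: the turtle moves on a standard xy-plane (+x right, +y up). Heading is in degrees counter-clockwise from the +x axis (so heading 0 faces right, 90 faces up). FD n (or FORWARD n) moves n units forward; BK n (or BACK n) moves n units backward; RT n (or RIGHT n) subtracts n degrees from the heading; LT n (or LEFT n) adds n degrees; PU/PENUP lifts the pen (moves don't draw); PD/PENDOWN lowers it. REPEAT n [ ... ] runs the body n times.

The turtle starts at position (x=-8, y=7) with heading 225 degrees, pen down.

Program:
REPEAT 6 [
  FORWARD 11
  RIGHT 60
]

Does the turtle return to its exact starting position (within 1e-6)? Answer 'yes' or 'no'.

Executing turtle program step by step:
Start: pos=(-8,7), heading=225, pen down
REPEAT 6 [
  -- iteration 1/6 --
  FD 11: (-8,7) -> (-15.778,-0.778) [heading=225, draw]
  RT 60: heading 225 -> 165
  -- iteration 2/6 --
  FD 11: (-15.778,-0.778) -> (-26.403,2.069) [heading=165, draw]
  RT 60: heading 165 -> 105
  -- iteration 3/6 --
  FD 11: (-26.403,2.069) -> (-29.25,12.694) [heading=105, draw]
  RT 60: heading 105 -> 45
  -- iteration 4/6 --
  FD 11: (-29.25,12.694) -> (-21.472,20.472) [heading=45, draw]
  RT 60: heading 45 -> 345
  -- iteration 5/6 --
  FD 11: (-21.472,20.472) -> (-10.847,17.625) [heading=345, draw]
  RT 60: heading 345 -> 285
  -- iteration 6/6 --
  FD 11: (-10.847,17.625) -> (-8,7) [heading=285, draw]
  RT 60: heading 285 -> 225
]
Final: pos=(-8,7), heading=225, 6 segment(s) drawn

Start position: (-8, 7)
Final position: (-8, 7)
Distance = 0; < 1e-6 -> CLOSED

Answer: yes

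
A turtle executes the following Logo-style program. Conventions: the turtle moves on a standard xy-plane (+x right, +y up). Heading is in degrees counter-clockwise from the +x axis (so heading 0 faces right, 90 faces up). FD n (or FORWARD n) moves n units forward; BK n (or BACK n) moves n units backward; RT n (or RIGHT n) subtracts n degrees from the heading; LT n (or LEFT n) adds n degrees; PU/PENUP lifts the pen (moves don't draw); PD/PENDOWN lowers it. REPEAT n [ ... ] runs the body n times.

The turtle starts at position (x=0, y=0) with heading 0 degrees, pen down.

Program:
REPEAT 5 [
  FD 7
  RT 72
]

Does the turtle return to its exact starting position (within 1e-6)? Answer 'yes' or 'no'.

Answer: yes

Derivation:
Executing turtle program step by step:
Start: pos=(0,0), heading=0, pen down
REPEAT 5 [
  -- iteration 1/5 --
  FD 7: (0,0) -> (7,0) [heading=0, draw]
  RT 72: heading 0 -> 288
  -- iteration 2/5 --
  FD 7: (7,0) -> (9.163,-6.657) [heading=288, draw]
  RT 72: heading 288 -> 216
  -- iteration 3/5 --
  FD 7: (9.163,-6.657) -> (3.5,-10.772) [heading=216, draw]
  RT 72: heading 216 -> 144
  -- iteration 4/5 --
  FD 7: (3.5,-10.772) -> (-2.163,-6.657) [heading=144, draw]
  RT 72: heading 144 -> 72
  -- iteration 5/5 --
  FD 7: (-2.163,-6.657) -> (0,0) [heading=72, draw]
  RT 72: heading 72 -> 0
]
Final: pos=(0,0), heading=0, 5 segment(s) drawn

Start position: (0, 0)
Final position: (0, 0)
Distance = 0; < 1e-6 -> CLOSED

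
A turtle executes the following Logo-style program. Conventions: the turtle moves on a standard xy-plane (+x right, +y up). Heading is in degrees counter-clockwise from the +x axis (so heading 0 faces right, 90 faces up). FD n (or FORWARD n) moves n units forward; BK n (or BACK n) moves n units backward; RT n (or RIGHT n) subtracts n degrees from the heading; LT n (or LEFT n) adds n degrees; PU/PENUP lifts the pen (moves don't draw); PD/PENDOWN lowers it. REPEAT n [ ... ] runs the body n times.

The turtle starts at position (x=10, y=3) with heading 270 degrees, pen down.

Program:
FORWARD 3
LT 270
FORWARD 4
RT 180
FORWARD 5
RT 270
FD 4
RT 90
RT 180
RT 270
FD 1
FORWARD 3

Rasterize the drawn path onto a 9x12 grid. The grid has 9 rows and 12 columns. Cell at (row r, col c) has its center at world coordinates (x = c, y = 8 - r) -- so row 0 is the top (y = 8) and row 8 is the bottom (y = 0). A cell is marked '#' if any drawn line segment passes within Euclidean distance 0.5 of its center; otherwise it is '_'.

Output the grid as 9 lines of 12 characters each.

Segment 0: (10,3) -> (10,0)
Segment 1: (10,0) -> (6,0)
Segment 2: (6,0) -> (11,0)
Segment 3: (11,0) -> (11,4)
Segment 4: (11,4) -> (11,3)
Segment 5: (11,3) -> (11,0)

Answer: ____________
____________
____________
____________
___________#
__________##
__________##
__________##
______######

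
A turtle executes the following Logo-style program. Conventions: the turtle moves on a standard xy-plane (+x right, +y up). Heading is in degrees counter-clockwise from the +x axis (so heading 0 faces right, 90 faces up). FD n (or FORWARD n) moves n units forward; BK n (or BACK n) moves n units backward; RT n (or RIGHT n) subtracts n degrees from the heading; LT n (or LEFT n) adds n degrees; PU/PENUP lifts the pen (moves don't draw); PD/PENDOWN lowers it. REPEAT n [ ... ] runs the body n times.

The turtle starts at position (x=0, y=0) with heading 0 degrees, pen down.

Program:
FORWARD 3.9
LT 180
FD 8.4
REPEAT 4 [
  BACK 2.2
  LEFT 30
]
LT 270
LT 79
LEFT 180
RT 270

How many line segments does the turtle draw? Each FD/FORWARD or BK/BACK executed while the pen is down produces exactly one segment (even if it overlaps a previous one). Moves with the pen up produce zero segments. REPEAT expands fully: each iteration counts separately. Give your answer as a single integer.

Executing turtle program step by step:
Start: pos=(0,0), heading=0, pen down
FD 3.9: (0,0) -> (3.9,0) [heading=0, draw]
LT 180: heading 0 -> 180
FD 8.4: (3.9,0) -> (-4.5,0) [heading=180, draw]
REPEAT 4 [
  -- iteration 1/4 --
  BK 2.2: (-4.5,0) -> (-2.3,0) [heading=180, draw]
  LT 30: heading 180 -> 210
  -- iteration 2/4 --
  BK 2.2: (-2.3,0) -> (-0.395,1.1) [heading=210, draw]
  LT 30: heading 210 -> 240
  -- iteration 3/4 --
  BK 2.2: (-0.395,1.1) -> (0.705,3.005) [heading=240, draw]
  LT 30: heading 240 -> 270
  -- iteration 4/4 --
  BK 2.2: (0.705,3.005) -> (0.705,5.205) [heading=270, draw]
  LT 30: heading 270 -> 300
]
LT 270: heading 300 -> 210
LT 79: heading 210 -> 289
LT 180: heading 289 -> 109
RT 270: heading 109 -> 199
Final: pos=(0.705,5.205), heading=199, 6 segment(s) drawn
Segments drawn: 6

Answer: 6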